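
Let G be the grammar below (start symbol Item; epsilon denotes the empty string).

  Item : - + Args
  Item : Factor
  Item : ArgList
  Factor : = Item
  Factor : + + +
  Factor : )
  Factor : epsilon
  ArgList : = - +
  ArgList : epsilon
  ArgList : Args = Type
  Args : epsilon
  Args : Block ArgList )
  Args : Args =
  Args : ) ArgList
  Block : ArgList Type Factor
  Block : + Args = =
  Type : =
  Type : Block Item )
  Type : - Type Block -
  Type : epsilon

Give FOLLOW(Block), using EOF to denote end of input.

{ ), +, -, = }

In Args : Block ArgList ): add FIRST(ArgList )) = { ), +, -, = }.
In Type : Block Item ): add FIRST(Item )) = { ), +, -, = }.
In Type : - Type Block -: add FIRST(-) = { - }.
Union: FOLLOW(Block) = { ), +, -, = }.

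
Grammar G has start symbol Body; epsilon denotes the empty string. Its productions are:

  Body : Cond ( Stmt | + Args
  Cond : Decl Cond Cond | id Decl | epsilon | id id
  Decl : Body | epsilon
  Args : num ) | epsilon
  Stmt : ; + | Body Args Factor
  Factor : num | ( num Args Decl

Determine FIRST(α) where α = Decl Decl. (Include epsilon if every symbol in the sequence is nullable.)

Add FIRST(Decl)\{epsilon} = { (, +, id }; Decl is nullable, continue.
Add FIRST(Decl)\{epsilon} = { (, +, id }; Decl is nullable, continue.
Every symbol is nullable, so include epsilon.

{ (, +, id, epsilon }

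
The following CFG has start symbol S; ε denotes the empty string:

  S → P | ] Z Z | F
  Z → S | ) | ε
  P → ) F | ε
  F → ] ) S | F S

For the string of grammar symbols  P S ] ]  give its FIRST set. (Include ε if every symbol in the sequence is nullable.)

{ ), ] }

Add FIRST(P)\{ε} = { ) }; P is nullable, continue.
Add FIRST(S)\{ε} = { ), ] }; S is nullable, continue.
] is a terminal; add {]} and stop.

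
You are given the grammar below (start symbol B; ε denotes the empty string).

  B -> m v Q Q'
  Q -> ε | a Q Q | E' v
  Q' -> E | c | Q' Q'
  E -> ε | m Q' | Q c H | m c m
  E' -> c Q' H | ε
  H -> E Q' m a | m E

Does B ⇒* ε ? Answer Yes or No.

Nullable nonterminals: E, E', Q, Q'.
No production of B has an RHS whose symbols are all nullable, so B is not nullable.

No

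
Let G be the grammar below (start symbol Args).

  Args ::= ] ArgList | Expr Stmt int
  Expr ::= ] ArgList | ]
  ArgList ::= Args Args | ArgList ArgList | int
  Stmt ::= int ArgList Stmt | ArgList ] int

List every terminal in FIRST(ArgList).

From ArgList ::= Args Args: add FIRST(Args) = { ] }.
From ArgList ::= ArgList ArgList: add FIRST(ArgList) = { ], int }.
ArgList ::= int contributes {int}.
Union: FIRST(ArgList) = { ], int }.

{ ], int }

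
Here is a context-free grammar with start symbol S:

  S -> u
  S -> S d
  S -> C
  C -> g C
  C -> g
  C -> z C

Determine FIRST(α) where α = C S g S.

Add FIRST(C) = { g, z }; C is not nullable, stop.

{ g, z }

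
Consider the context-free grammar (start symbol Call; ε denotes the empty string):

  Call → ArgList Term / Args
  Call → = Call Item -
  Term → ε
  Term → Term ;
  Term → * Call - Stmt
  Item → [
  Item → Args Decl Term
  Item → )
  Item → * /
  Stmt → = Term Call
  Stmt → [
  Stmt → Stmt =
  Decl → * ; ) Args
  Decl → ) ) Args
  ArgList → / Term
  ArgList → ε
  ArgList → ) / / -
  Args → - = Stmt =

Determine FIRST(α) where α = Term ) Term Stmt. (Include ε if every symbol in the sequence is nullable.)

{ ), *, ; }

Add FIRST(Term)\{ε} = { *, ; }; Term is nullable, continue.
) is a terminal; add {)} and stop.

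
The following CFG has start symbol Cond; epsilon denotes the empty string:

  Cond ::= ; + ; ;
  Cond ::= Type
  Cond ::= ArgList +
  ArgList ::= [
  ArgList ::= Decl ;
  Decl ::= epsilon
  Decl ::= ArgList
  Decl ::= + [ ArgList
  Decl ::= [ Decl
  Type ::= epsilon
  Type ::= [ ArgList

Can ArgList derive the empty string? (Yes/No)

Nullable nonterminals: Cond, Decl, Type.
No production of ArgList has an RHS whose symbols are all nullable, so ArgList is not nullable.

No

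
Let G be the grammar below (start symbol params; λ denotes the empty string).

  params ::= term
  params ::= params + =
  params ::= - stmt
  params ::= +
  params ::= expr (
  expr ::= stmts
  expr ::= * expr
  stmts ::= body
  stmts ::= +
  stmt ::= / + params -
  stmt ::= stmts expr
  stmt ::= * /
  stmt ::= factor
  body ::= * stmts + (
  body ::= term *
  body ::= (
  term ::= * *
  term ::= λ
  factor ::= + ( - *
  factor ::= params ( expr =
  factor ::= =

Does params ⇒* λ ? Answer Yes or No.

params ::= term and each of term is nullable, so params ⇒* λ.

Yes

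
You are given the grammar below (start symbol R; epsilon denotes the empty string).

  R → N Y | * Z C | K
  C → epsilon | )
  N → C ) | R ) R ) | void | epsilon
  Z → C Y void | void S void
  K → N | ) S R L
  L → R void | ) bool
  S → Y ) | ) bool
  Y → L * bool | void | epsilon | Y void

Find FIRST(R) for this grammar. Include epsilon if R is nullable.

{ ), *, void, epsilon }

From R → N Y: N, Y nullable, take FIRST(N) ∪ FIRST(Y) = { ), *, void }; also epsilon since the whole RHS is nullable.
R → * Z C contributes {*}.
From R → K: add FIRST(K) = { ), *, void, epsilon } (including epsilon since K is nullable).
Union: FIRST(R) = { ), *, void, epsilon }.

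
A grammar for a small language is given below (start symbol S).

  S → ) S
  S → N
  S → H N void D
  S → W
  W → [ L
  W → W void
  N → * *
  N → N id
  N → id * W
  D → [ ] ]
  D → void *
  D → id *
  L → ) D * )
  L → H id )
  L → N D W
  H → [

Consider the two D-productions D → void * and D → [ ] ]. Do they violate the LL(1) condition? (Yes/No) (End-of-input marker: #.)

No

FIRST(void *) = { void } and FIRST([ ] ]) = { [ }.
The FIRST sets are disjoint and neither alternative is nullable — no conflict.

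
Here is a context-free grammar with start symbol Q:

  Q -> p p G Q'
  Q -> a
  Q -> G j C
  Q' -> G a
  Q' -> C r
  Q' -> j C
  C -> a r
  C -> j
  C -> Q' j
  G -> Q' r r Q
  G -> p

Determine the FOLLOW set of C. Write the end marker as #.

{ #, a, j, p, r }

In Q -> G j C: C is at the end, add FOLLOW(Q) = { #, a, j, p }.
In Q' -> C r: add FIRST(r) = { r }.
In Q' -> j C: C is at the end, add FOLLOW(Q') = { #, a, j, p, r }.
Union: FOLLOW(C) = { #, a, j, p, r }.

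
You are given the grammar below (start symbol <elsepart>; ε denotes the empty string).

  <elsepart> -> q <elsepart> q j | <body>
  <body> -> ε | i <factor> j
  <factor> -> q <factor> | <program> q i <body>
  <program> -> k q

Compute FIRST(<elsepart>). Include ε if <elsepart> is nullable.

{ i, q, ε }

<elsepart> -> q <elsepart> q j contributes {q}.
From <elsepart> -> <body>: add FIRST(<body>) = { i, ε } (including ε since <body> is nullable).
Union: FIRST(<elsepart>) = { i, q, ε }.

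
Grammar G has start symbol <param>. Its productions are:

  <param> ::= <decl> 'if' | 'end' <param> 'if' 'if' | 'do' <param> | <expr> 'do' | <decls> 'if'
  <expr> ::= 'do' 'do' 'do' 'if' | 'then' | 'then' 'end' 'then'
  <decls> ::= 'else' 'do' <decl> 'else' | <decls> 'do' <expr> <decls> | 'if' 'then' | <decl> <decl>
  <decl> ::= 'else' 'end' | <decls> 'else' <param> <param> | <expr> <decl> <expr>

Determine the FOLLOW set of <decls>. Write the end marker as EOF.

In <param> ::= <decls> 'if': add FIRST('if') = { 'if' }.
In <decls> ::= <decls> 'do' <expr> <decls>: add FIRST('do' <expr> <decls>) = { 'do' }.
In <decls> ::= <decls> 'do' <expr> <decls>: <decls> is at the end, add FOLLOW(<decls>) = { 'do', 'else', 'if' }.
In <decl> ::= <decls> 'else' <param> <param>: add FIRST('else' <param> <param>) = { 'else' }.
Union: FOLLOW(<decls>) = { 'do', 'else', 'if' }.

{ 'do', 'else', 'if' }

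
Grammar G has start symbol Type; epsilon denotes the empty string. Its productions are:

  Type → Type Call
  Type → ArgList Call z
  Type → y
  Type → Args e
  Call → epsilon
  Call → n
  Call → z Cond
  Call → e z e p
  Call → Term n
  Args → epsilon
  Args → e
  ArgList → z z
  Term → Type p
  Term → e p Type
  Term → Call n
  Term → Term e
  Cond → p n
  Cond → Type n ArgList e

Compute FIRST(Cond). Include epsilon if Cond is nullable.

Cond → p n contributes {p}.
From Cond → Type n ArgList e: add FIRST(Type) = { e, y, z }.
Union: FIRST(Cond) = { e, p, y, z }.

{ e, p, y, z }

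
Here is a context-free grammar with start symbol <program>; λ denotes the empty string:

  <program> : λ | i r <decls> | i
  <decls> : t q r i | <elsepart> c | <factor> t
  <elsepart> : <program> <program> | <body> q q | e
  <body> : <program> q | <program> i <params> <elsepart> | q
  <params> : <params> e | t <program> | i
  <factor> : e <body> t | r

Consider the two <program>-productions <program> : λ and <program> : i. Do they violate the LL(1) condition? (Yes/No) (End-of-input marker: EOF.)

Yes

FIRST(λ) = { λ } and FIRST(i) = { i }.
The first alternative is nullable and FOLLOW(<program>) = { EOF, c, e, i, q, t } shares i with FIRST of the second — conflict.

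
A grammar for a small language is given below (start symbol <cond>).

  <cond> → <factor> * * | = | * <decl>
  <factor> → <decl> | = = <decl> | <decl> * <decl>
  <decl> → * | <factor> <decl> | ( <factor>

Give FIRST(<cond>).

From <cond> → <factor> * *: add FIRST(<factor>) = { (, *, = }.
<cond> → = contributes {=}.
<cond> → * <decl> contributes {*}.
Union: FIRST(<cond>) = { (, *, = }.

{ (, *, = }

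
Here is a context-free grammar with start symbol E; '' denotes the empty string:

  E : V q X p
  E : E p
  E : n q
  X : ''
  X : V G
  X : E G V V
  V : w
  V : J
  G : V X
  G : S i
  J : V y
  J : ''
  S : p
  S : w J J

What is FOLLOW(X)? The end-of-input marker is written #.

{ p, w, y }

In E : V q X p: add FIRST(p) = { p }.
In G : V X: X is at the end, add FOLLOW(G) = { p, w, y }.
Union: FOLLOW(X) = { p, w, y }.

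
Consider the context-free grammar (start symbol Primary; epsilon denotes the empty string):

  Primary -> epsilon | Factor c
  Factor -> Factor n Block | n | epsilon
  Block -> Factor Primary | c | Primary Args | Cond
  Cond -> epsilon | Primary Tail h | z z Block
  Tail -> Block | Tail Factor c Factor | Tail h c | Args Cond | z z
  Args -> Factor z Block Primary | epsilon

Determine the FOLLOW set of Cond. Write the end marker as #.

{ c, h, n, z }

In Block -> Cond: Cond is at the end, add FOLLOW(Block) = { c, h, n, z }.
In Tail -> Args Cond: Cond is at the end, add FOLLOW(Tail) = { c, h, n }.
Union: FOLLOW(Cond) = { c, h, n, z }.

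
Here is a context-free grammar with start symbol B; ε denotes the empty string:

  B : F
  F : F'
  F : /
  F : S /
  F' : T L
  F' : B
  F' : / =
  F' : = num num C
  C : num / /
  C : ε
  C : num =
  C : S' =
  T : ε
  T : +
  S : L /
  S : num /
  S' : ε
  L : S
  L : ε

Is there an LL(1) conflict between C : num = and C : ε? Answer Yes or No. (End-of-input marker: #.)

No

FIRST(num =) = { num } and FIRST(ε) = { ε }.
The second is nullable but FOLLOW(C) = { # } is disjoint from FIRST of the first.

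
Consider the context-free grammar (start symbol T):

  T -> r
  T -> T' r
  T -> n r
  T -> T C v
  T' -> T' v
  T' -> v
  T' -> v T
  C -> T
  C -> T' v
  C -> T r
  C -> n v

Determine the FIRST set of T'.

From T' -> T' v: add FIRST(T') = { v }.
T' -> v contributes {v}.
T' -> v T contributes {v}.
Union: FIRST(T') = { v }.

{ v }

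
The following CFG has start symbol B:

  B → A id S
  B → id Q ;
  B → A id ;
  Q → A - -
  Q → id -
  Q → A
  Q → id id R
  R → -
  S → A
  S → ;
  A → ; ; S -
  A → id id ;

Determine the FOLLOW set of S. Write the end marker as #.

In B → A id S: S is at the end, add FOLLOW(B) = { # }.
In A → ; ; S -: add FIRST(-) = { - }.
Union: FOLLOW(S) = { #, - }.

{ #, - }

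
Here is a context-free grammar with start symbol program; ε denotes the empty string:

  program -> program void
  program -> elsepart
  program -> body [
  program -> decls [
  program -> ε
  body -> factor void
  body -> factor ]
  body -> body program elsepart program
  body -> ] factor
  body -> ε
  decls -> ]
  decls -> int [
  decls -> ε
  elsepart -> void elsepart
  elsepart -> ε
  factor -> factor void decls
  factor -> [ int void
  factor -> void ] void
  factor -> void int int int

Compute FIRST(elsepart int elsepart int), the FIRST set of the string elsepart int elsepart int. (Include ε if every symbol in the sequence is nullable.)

Add FIRST(elsepart)\{ε} = { void }; elsepart is nullable, continue.
int is a terminal; add {int} and stop.

{ int, void }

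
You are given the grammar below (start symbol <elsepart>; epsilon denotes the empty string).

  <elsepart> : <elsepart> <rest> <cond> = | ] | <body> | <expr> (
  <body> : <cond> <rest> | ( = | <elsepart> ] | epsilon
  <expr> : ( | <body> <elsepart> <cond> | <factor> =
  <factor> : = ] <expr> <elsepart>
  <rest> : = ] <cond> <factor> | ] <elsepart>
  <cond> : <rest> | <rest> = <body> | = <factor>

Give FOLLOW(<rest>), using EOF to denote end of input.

In <elsepart> : <elsepart> <rest> <cond> =: add FIRST(<cond> =) = { =, ] }.
In <body> : <cond> <rest>: <rest> is at the end, add FOLLOW(<body>) = { EOF, (, =, ] }.
In <cond> : <rest>: <rest> is at the end, add FOLLOW(<cond>) = { EOF, (, =, ] }.
In <cond> : <rest> = <body>: add FIRST(= <body>) = { = }.
Union: FOLLOW(<rest>) = { EOF, (, =, ] }.

{ EOF, (, =, ] }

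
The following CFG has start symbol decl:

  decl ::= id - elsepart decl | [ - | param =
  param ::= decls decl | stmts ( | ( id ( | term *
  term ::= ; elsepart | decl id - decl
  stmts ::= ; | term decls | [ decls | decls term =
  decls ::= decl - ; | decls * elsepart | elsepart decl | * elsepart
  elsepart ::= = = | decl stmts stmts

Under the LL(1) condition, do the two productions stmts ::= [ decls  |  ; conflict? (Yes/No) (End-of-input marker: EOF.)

FIRST([ decls) = { [ } and FIRST(;) = { ; }.
The FIRST sets are disjoint and neither alternative is nullable — no conflict.

No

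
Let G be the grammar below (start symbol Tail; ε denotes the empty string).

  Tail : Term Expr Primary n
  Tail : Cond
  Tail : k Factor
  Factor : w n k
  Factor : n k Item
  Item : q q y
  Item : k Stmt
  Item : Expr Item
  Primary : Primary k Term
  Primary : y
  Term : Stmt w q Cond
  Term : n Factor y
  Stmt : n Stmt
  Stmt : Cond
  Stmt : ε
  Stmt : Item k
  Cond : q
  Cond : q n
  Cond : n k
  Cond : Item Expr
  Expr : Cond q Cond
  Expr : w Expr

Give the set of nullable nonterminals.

Directly nullable (have an ε-production): Stmt.
No other nonterminal has a production whose RHS symbols are all nullable.

{ Stmt }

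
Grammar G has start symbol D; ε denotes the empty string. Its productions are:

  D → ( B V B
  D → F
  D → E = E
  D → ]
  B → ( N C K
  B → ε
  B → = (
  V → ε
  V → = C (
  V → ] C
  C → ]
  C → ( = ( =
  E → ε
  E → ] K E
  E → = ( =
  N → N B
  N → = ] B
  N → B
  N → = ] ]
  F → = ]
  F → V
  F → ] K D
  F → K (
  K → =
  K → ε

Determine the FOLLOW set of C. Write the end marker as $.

In B → ( N C K: add FIRST(K)\{ε} = { = }.
  Since K is nullable, also add FOLLOW(B) = { $, (, =, ] }.
In V → = C (: add FIRST(() = { ( }.
In V → ] C: C is at the end, add FOLLOW(V) = { $, (, = }.
Union: FOLLOW(C) = { $, (, =, ] }.

{ $, (, =, ] }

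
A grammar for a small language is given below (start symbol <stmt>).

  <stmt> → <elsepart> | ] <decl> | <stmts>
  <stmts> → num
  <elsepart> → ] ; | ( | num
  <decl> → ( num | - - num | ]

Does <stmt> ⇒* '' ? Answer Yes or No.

No

No nonterminal in this grammar is nullable.
No production of <stmt> has an RHS whose symbols are all nullable, so <stmt> is not nullable.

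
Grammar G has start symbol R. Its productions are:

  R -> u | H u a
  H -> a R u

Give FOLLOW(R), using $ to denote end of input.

R is the start symbol, so $ ∈ FOLLOW(R).
In H -> a R u: add FIRST(u) = { u }.
Union: FOLLOW(R) = { $, u }.

{ $, u }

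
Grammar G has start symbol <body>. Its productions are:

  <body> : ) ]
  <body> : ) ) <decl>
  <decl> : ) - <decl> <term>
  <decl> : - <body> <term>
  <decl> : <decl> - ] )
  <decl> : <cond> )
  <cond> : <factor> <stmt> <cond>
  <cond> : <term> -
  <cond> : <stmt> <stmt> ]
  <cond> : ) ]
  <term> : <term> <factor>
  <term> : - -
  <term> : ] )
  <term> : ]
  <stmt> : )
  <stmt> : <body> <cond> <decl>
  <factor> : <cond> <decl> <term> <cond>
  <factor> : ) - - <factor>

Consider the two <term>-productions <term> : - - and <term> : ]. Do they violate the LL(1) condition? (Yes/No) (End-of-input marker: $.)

FIRST(- -) = { - } and FIRST(]) = { ] }.
The FIRST sets are disjoint and neither alternative is nullable — no conflict.

No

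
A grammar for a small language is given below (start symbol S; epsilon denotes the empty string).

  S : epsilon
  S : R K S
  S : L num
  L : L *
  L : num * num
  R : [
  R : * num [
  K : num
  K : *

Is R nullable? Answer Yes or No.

No

Nullable nonterminals: S.
No production of R has an RHS whose symbols are all nullable, so R is not nullable.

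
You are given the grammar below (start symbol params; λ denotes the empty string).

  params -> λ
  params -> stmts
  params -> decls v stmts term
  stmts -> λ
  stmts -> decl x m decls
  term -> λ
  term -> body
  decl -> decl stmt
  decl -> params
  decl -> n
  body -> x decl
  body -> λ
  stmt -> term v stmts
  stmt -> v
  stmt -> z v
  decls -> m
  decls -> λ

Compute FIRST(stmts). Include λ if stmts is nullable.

{ m, n, v, x, z, λ }

stmts -> λ contributes λ.
From stmts -> decl x m decls: decl nullable, take FIRST(decl) ∪ {x} = { m, n, v, x, z }.
Union: FIRST(stmts) = { m, n, v, x, z, λ }.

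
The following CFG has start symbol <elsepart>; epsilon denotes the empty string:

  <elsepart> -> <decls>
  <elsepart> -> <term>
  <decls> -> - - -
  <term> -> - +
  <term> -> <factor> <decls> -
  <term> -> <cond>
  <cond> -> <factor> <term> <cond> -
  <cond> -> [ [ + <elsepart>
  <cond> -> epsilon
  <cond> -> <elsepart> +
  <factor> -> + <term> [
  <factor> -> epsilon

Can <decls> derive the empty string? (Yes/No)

No

Nullable nonterminals: <cond>, <elsepart>, <factor>, <term>.
No production of <decls> has an RHS whose symbols are all nullable, so <decls> is not nullable.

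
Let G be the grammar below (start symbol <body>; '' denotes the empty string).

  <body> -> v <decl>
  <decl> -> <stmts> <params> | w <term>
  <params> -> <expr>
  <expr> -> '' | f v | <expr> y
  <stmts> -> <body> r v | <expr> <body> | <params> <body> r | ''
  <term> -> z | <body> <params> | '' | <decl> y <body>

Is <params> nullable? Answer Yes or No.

Yes

<params> -> <expr> and each of <expr> is nullable, so <params> ⇒* ''.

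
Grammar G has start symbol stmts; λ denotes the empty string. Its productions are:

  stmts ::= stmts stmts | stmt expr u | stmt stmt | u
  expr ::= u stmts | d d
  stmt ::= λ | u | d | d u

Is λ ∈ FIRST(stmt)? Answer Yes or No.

stmt has an λ-production, so stmt ⇒ λ.

Yes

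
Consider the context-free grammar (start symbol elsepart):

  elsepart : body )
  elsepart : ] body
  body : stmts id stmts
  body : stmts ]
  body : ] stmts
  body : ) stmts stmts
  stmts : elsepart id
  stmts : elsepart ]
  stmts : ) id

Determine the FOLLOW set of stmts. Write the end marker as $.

{ $, ), ], id }

In body : stmts id stmts: add FIRST(id stmts) = { id }.
In body : stmts id stmts: stmts is at the end, add FOLLOW(body) = { $, ), ], id }.
In body : stmts ]: add FIRST(]) = { ] }.
In body : ] stmts: stmts is at the end, add FOLLOW(body) = { $, ), ], id }.
In body : ) stmts stmts: add FIRST(stmts) = { ), ] }.
In body : ) stmts stmts: stmts is at the end, add FOLLOW(body) = { $, ), ], id }.
Union: FOLLOW(stmts) = { $, ), ], id }.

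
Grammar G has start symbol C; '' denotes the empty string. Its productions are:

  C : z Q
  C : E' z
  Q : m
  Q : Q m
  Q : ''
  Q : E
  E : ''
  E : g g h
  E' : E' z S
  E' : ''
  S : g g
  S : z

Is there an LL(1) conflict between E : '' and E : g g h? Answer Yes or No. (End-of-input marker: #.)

No

FIRST('') = { '' } and FIRST(g g h) = { g }.
The first is nullable but FOLLOW(E) = { #, m } is disjoint from FIRST of the second.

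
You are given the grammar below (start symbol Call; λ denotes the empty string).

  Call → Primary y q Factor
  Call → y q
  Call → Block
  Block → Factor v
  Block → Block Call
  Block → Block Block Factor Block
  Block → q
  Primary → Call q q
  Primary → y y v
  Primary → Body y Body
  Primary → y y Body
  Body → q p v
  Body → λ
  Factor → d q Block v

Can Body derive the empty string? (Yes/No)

Yes

Body has an λ-production, so Body ⇒ λ.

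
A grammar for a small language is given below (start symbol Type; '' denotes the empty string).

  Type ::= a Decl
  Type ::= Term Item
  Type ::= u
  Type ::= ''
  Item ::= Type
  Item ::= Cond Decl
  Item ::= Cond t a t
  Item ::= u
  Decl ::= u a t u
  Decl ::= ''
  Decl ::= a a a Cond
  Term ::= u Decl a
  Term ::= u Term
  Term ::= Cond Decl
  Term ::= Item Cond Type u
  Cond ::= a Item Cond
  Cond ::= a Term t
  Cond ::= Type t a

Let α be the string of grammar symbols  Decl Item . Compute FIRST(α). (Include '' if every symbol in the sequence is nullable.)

Add FIRST(Decl)\{''} = { a, u }; Decl is nullable, continue.
Add FIRST(Item)\{''} = { a, t, u }; Item is nullable, continue.
Every symbol is nullable, so include ''.

{ a, t, u, '' }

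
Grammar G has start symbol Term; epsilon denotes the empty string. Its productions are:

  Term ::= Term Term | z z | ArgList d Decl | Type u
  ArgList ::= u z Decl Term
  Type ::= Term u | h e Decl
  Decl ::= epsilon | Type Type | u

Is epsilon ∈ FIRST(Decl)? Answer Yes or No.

Decl has an epsilon-production, so Decl ⇒ epsilon.

Yes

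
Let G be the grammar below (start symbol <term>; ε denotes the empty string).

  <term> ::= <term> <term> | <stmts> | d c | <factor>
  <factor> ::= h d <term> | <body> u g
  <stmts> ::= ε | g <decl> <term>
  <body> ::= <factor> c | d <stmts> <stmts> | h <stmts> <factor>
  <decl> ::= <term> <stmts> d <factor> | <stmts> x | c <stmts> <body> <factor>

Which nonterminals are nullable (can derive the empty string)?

Directly nullable (have an ε-production): <stmts>.
<term> ::= <term> <term> with every symbol nullable, so <term> is nullable.
No other nonterminal has a production whose RHS symbols are all nullable.

{ <stmts>, <term> }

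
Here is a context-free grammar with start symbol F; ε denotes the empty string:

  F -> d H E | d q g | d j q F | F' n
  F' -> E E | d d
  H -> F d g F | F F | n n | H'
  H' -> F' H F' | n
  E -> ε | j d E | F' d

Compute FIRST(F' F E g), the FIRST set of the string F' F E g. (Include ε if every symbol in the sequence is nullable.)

{ d, j, n }

Add FIRST(F')\{ε} = { d, j }; F' is nullable, continue.
Add FIRST(F) = { d, j, n }; F is not nullable, stop.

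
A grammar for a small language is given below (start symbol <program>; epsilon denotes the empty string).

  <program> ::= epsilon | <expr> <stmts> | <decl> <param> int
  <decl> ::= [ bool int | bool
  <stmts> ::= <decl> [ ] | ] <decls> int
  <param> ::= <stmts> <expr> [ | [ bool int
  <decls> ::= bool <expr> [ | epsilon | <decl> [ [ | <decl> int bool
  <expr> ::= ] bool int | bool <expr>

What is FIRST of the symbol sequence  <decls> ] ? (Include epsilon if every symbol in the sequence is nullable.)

Add FIRST(<decls>)\{epsilon} = { [, bool }; <decls> is nullable, continue.
] is a terminal; add {]} and stop.

{ [, ], bool }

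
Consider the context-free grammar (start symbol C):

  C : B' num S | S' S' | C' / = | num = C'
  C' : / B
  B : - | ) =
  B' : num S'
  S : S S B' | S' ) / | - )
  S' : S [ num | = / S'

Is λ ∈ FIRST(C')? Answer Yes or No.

No nonterminal in this grammar is nullable.
No production of C' has an RHS whose symbols are all nullable, so C' is not nullable.

No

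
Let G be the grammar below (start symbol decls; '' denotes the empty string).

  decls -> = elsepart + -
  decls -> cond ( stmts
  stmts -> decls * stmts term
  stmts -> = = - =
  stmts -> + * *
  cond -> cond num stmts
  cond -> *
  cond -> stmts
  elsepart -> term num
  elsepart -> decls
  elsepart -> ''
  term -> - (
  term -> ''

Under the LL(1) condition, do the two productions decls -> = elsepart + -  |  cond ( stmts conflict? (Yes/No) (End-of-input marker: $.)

FIRST(= elsepart + -) = { = } and FIRST(cond ( stmts) = { *, +, = }.
Both contain =, so the two alternatives are not disjoint — LL(1) conflict.

Yes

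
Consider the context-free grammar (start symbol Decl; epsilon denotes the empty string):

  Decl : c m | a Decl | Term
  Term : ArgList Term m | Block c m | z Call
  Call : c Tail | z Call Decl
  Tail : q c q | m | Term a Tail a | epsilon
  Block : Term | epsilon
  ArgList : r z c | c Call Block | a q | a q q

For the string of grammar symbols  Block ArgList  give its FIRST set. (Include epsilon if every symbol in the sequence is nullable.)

Add FIRST(Block)\{epsilon} = { a, c, r, z }; Block is nullable, continue.
Add FIRST(ArgList) = { a, c, r }; ArgList is not nullable, stop.

{ a, c, r, z }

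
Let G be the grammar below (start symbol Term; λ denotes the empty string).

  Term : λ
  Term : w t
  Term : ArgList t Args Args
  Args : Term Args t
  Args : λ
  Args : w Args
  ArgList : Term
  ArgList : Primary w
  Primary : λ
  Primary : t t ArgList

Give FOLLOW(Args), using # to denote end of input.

In Term : ArgList t Args Args: add FIRST(Args)\{λ} = { t, w }.
  Since Args is nullable, also add FOLLOW(Term) = { #, t, w }.
In Term : ArgList t Args Args: Args is at the end, add FOLLOW(Term) = { #, t, w }.
In Args : Term Args t: add FIRST(t) = { t }.
In Args : w Args: Args is at the end, add FOLLOW(Args) = { #, t, w }.
Union: FOLLOW(Args) = { #, t, w }.

{ #, t, w }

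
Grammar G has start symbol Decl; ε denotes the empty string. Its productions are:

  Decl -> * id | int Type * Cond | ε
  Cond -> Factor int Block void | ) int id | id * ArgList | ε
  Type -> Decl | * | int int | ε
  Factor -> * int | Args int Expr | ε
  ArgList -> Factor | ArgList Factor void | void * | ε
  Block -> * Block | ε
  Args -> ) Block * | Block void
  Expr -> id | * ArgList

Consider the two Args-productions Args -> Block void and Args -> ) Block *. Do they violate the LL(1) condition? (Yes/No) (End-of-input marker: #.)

No

FIRST(Block void) = { *, void } and FIRST() Block *) = { ) }.
The FIRST sets are disjoint and neither alternative is nullable — no conflict.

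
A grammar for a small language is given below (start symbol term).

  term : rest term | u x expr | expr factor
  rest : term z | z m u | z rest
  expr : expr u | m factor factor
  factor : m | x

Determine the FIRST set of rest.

From rest : term z: add FIRST(term) = { m, u, z }.
rest : z m u contributes {z}.
rest : z rest contributes {z}.
Union: FIRST(rest) = { m, u, z }.

{ m, u, z }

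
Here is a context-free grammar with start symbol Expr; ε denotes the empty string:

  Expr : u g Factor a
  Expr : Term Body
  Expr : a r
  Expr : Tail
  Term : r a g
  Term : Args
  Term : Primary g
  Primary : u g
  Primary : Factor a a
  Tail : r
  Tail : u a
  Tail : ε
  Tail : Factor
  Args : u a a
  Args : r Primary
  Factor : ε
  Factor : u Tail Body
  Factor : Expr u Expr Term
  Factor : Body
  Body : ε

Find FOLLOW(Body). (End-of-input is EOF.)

{ EOF, a, r, u }

In Expr : Term Body: Body is at the end, add FOLLOW(Expr) = { EOF, a, r, u }.
In Factor : u Tail Body: Body is at the end, add FOLLOW(Factor) = { EOF, a, r, u }.
In Factor : Body: Body is at the end, add FOLLOW(Factor) = { EOF, a, r, u }.
Union: FOLLOW(Body) = { EOF, a, r, u }.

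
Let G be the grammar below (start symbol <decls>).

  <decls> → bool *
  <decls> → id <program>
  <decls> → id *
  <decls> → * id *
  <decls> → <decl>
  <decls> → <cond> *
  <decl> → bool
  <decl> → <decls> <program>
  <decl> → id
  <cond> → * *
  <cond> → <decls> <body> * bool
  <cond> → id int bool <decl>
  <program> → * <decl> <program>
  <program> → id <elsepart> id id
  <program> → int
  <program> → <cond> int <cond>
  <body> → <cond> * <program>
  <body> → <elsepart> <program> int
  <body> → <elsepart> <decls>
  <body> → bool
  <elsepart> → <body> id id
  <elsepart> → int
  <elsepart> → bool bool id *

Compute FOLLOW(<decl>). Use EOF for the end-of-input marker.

{ EOF, *, bool, id, int }

In <decls> → <decl>: <decl> is at the end, add FOLLOW(<decls>) = { EOF, *, bool, id, int }.
In <cond> → id int bool <decl>: <decl> is at the end, add FOLLOW(<cond>) = { EOF, *, bool, id, int }.
In <program> → * <decl> <program>: add FIRST(<program>) = { *, bool, id, int }.
Union: FOLLOW(<decl>) = { EOF, *, bool, id, int }.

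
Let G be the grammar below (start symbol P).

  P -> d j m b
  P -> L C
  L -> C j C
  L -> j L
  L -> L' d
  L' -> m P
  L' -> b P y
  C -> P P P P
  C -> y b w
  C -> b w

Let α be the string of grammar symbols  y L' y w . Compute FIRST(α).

y is a terminal; add {y} and stop.

{ y }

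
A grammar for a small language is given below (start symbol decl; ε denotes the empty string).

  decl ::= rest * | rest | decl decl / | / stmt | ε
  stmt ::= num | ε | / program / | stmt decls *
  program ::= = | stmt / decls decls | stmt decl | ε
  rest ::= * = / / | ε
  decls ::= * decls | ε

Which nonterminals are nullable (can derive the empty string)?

Directly nullable (have an ε-production): decl, stmt, program, rest, decls.

{ decl, decls, program, rest, stmt }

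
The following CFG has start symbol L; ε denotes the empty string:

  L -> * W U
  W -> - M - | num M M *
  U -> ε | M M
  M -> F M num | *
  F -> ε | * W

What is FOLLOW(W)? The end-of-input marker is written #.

{ #, * }

In L -> * W U: add FIRST(U)\{ε} = { * }.
  Since U is nullable, also add FOLLOW(L) = { # }.
In F -> * W: W is at the end, add FOLLOW(F) = { * }.
Union: FOLLOW(W) = { #, * }.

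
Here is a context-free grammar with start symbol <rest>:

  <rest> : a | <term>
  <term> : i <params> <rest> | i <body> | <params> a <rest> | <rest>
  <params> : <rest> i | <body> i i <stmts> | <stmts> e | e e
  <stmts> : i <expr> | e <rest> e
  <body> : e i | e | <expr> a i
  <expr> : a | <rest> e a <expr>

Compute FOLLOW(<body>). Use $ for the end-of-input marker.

{ $, e, i }

In <term> : i <body>: <body> is at the end, add FOLLOW(<term>) = { $, e, i }.
In <params> : <body> i i <stmts>: add FIRST(i i <stmts>) = { i }.
Union: FOLLOW(<body>) = { $, e, i }.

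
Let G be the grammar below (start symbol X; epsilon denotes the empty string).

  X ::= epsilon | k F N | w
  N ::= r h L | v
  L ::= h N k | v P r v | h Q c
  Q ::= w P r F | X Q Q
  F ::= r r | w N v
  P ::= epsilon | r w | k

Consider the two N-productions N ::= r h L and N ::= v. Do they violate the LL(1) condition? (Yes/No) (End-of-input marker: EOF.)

No

FIRST(r h L) = { r } and FIRST(v) = { v }.
The FIRST sets are disjoint and neither alternative is nullable — no conflict.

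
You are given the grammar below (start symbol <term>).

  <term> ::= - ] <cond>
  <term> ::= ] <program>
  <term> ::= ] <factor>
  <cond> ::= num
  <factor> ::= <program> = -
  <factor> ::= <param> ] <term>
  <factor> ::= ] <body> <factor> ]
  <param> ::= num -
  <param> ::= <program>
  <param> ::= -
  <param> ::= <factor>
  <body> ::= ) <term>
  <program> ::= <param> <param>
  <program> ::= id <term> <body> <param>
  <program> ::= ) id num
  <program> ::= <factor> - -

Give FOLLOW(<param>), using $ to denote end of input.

{ $, ), -, =, ], id, num }

In <factor> ::= <param> ] <term>: add FIRST(] <term>) = { ] }.
In <program> ::= <param> <param>: add FIRST(<param>) = { ), -, ], id, num }.
In <program> ::= <param> <param>: <param> is at the end, add FOLLOW(<program>) = { $, ), -, =, ], id, num }.
In <program> ::= id <term> <body> <param>: <param> is at the end, add FOLLOW(<program>) = { $, ), -, =, ], id, num }.
Union: FOLLOW(<param>) = { $, ), -, =, ], id, num }.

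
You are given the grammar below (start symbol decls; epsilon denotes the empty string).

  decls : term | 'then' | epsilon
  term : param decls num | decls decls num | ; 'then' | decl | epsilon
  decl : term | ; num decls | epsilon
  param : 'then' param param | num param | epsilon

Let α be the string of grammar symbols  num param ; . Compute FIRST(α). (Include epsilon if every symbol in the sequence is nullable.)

{ num }

num is a terminal; add {num} and stop.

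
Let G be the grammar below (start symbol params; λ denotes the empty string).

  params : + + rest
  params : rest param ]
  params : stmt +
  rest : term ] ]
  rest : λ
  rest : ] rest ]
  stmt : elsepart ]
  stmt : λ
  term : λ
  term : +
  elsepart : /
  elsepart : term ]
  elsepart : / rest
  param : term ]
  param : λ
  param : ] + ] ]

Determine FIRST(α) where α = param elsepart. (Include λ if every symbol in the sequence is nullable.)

{ +, /, ] }

Add FIRST(param)\{λ} = { +, ] }; param is nullable, continue.
Add FIRST(elsepart) = { +, /, ] }; elsepart is not nullable, stop.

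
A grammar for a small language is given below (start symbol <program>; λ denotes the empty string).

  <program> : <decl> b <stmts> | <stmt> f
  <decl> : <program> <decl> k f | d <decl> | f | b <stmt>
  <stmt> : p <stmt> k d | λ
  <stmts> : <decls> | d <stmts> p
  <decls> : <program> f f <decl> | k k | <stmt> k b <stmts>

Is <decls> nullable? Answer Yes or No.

Nullable nonterminals: <stmt>.
No production of <decls> has an RHS whose symbols are all nullable, so <decls> is not nullable.

No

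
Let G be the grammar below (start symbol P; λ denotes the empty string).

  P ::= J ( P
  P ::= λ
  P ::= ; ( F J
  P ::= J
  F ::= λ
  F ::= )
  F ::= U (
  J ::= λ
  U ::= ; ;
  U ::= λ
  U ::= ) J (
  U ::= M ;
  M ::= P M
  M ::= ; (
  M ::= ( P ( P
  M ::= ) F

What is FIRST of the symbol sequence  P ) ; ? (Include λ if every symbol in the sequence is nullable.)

{ (, ), ; }

Add FIRST(P)\{λ} = { (, ; }; P is nullable, continue.
) is a terminal; add {)} and stop.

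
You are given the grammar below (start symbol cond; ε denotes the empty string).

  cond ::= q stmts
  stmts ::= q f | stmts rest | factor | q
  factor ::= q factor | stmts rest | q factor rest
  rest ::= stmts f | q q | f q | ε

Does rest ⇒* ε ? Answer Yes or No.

Yes

rest has an ε-production, so rest ⇒ ε.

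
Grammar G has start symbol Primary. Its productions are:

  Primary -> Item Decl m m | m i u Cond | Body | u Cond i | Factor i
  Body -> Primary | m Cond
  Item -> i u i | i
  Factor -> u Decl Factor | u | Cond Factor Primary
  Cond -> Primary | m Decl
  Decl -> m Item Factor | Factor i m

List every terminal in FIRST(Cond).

From Cond -> Primary: add FIRST(Primary) = { i, m, u }.
Cond -> m Decl contributes {m}.
Union: FIRST(Cond) = { i, m, u }.

{ i, m, u }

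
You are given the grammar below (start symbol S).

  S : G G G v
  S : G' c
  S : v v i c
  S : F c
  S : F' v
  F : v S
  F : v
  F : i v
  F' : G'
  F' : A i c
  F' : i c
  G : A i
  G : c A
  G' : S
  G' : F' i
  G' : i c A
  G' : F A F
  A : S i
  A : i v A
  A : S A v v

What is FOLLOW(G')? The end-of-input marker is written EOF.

In S : G' c: add FIRST(c) = { c }.
In F' : G': G' is at the end, add FOLLOW(F') = { i, v }.
Union: FOLLOW(G') = { c, i, v }.

{ c, i, v }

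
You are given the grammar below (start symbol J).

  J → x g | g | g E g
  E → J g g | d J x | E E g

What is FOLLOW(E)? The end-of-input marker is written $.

In J → g E g: add FIRST(g) = { g }.
In E → E E g: add FIRST(E g) = { d, g, x }.
In E → E E g: add FIRST(g) = { g }.
Union: FOLLOW(E) = { d, g, x }.

{ d, g, x }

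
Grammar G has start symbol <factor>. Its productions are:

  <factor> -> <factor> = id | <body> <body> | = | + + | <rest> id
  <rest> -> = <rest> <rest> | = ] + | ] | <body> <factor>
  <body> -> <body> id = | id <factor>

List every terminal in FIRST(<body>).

From <body> -> <body> id =: add FIRST(<body>) = { id }.
<body> -> id <factor> contributes {id}.
Union: FIRST(<body>) = { id }.

{ id }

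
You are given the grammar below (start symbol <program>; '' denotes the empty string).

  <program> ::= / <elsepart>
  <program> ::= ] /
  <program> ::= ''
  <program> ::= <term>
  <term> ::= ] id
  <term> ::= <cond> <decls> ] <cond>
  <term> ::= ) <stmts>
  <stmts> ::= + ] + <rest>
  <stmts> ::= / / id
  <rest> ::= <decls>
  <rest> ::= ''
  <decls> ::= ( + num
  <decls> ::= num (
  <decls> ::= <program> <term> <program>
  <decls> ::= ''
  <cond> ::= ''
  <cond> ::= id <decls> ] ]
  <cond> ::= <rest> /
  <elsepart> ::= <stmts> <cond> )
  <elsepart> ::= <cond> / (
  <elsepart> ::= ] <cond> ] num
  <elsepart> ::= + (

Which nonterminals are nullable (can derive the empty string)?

Directly nullable (have an ''-production): <program>, <rest>, <decls>, <cond>.
No other nonterminal has a production whose RHS symbols are all nullable.

{ <cond>, <decls>, <program>, <rest> }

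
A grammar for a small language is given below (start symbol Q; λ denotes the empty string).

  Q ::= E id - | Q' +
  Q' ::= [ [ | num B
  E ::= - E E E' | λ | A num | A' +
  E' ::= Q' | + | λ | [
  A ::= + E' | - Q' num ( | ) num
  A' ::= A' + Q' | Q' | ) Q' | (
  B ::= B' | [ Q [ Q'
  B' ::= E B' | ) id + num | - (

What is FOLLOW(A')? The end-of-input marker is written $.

{ + }

In E ::= A' +: add FIRST(+) = { + }.
In A' ::= A' + Q': add FIRST(+ Q') = { + }.
Union: FOLLOW(A') = { + }.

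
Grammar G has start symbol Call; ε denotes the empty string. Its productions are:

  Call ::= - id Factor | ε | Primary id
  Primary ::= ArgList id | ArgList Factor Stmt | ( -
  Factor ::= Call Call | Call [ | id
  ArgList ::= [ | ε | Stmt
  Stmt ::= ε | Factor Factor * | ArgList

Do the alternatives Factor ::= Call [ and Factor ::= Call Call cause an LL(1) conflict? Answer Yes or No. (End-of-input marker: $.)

FIRST(Call [) = { (, *, -, [, id } and FIRST(Call Call) = { (, *, -, [, id, ε }.
Both contain (, so the two alternatives are not disjoint — LL(1) conflict.

Yes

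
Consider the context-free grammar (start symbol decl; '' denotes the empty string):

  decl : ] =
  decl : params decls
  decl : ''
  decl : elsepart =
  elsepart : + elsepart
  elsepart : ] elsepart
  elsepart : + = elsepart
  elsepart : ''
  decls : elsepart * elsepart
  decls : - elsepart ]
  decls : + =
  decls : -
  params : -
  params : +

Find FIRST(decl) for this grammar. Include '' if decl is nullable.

decl : ] = contributes {]}.
From decl : params decls: add FIRST(params) = { +, - }.
decl : '' contributes ''.
From decl : elsepart =: elsepart nullable, take FIRST(elsepart) ∪ {=} = { +, =, ] }.
Union: FIRST(decl) = { +, -, =, ], '' }.

{ +, -, =, ], '' }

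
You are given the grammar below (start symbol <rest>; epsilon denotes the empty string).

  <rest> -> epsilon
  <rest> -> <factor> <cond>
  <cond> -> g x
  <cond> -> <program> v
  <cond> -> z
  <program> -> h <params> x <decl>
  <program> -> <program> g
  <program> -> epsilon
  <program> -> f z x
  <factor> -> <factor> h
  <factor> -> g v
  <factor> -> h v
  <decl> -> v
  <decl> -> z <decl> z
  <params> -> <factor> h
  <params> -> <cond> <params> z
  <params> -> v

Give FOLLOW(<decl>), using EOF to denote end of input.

{ g, v, z }

In <program> -> h <params> x <decl>: <decl> is at the end, add FOLLOW(<program>) = { g, v }.
In <decl> -> z <decl> z: add FIRST(z) = { z }.
Union: FOLLOW(<decl>) = { g, v, z }.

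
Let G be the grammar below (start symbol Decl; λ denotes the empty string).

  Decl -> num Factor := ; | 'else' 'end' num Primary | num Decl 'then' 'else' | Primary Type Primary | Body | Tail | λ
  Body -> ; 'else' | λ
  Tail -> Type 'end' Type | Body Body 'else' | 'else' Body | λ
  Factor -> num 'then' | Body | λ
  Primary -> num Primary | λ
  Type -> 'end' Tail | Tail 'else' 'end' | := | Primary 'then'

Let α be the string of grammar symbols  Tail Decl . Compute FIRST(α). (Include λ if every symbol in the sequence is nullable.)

Add FIRST(Tail)\{λ} = { 'else', 'end', 'then', :=, ;, num }; Tail is nullable, continue.
Add FIRST(Decl)\{λ} = { 'else', 'end', 'then', :=, ;, num }; Decl is nullable, continue.
Every symbol is nullable, so include λ.

{ 'else', 'end', 'then', :=, ;, num, λ }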